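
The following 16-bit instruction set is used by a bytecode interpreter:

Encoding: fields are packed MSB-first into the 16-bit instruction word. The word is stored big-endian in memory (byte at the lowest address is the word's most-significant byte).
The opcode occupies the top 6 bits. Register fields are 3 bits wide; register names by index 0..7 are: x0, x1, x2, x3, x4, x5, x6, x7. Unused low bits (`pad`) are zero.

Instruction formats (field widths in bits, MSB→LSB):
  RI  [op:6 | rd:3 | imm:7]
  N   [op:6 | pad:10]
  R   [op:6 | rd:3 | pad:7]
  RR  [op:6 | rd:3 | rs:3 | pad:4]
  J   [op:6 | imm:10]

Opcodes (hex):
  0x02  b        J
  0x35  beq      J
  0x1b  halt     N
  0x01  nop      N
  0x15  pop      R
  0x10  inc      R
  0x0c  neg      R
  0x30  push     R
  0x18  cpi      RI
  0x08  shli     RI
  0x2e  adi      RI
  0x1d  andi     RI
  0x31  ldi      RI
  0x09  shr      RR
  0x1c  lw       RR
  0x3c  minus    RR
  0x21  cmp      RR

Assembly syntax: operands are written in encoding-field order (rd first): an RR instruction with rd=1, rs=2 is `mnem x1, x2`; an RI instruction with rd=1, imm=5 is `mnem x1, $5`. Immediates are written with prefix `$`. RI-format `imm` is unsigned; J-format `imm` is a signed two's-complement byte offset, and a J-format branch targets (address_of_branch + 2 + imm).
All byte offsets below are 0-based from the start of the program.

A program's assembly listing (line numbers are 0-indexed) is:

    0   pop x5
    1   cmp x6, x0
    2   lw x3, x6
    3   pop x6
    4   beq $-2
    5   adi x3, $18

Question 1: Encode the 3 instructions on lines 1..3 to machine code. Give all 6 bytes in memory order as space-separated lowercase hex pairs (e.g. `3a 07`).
1. cmp fields op=0x21:6|rd=6:3|rs=0:3|pad=0:4 → word 8700h → 87 00
2. lw fields op=0x1c:6|rd=3:3|rs=6:3|pad=0:4 → word 71e0h → 71 e0
3. pop fields op=0x15:6|rd=6:3|pad=0:7 → word 5700h → 57 00

87 00 71 e0 57 00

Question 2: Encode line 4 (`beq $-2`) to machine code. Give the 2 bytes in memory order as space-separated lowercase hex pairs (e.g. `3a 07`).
d7 fe

4. beq fields op=0x35:6|imm=-2:10 → word d7feh → d7 fe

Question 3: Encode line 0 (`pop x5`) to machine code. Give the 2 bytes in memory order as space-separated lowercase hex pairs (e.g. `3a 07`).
56 80

L0: pop op=0x15:6|rd=5:3|pad=0:7 ⇒ 0x5680 ⇒ big 56 80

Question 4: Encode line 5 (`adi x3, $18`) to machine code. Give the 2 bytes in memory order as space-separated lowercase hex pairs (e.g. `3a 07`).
b9 92

L5: adi op=0x2e:6|rd=3:3|imm=18:7 ⇒ 0xb992 ⇒ big b9 92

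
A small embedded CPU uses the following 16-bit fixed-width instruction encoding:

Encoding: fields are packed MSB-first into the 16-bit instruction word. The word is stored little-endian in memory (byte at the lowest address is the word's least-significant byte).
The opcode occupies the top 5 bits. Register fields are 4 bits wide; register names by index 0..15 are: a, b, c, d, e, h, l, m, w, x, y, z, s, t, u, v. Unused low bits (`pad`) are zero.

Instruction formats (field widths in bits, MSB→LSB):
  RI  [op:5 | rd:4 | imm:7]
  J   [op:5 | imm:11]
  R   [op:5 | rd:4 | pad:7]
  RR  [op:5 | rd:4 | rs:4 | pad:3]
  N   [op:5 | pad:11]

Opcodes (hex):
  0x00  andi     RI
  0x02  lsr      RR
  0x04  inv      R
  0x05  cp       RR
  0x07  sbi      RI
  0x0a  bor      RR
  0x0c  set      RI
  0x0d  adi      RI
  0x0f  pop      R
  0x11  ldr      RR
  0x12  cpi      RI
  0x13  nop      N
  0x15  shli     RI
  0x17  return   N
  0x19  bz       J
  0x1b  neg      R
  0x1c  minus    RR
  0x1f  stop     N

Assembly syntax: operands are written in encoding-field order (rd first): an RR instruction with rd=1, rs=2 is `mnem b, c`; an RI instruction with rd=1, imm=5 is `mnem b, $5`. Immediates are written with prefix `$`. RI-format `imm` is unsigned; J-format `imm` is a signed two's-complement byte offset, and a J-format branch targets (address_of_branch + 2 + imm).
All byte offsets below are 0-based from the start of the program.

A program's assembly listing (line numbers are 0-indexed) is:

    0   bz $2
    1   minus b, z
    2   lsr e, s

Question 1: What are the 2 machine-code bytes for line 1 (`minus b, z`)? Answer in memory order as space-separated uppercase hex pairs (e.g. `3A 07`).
1. minus fields op=0x1c:5|rd=1:4|rs=11:4|pad=0:3 → word e0d8h → d8 e0

D8 E0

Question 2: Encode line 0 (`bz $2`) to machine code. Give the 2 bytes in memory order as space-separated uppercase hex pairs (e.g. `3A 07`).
02 C8

line 0 (bz): pack op=0x19:5|imm=2:11 = 0xc802; little→ 02 c8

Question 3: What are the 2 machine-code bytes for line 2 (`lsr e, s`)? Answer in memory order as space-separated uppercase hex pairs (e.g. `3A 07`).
60 12

line 2 (lsr): pack op=0x2:5|rd=4:4|rs=12:4|pad=0:3 = 0x1260; little→ 60 12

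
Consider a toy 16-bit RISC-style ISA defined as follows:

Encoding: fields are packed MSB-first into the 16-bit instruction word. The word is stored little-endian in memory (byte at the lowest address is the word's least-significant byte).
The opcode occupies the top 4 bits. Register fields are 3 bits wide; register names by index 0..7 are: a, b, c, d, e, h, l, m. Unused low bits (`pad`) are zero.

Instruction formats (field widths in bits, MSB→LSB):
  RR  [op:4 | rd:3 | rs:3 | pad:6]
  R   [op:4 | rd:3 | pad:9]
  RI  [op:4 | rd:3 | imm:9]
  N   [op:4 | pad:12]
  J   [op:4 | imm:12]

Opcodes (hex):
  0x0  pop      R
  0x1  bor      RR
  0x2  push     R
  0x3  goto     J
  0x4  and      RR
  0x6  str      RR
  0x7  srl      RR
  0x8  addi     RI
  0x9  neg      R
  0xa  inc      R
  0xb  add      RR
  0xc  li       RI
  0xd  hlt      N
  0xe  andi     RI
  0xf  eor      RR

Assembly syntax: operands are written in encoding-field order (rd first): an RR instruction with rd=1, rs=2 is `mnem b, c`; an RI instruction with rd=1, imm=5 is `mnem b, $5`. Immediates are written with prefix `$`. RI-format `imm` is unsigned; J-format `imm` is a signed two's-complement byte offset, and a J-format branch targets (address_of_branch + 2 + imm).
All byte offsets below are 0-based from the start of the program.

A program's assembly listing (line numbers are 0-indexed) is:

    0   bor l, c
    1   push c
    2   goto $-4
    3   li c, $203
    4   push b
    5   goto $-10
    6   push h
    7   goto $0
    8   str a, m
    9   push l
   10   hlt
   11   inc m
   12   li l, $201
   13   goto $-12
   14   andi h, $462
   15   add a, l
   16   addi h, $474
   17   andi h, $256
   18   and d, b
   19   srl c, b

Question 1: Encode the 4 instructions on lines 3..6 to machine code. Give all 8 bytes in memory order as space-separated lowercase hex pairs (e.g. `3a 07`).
line 3 (li): pack op=0xc:4|rd=2:3|imm=203:9 = 0xc4cb; little→ cb c4
line 4 (push): pack op=0x2:4|rd=1:3|pad=0:9 = 0x2200; little→ 00 22
line 5 (goto): pack op=0x3:4|imm=-10:12 = 0x3ff6; little→ f6 3f
line 6 (push): pack op=0x2:4|rd=5:3|pad=0:9 = 0x2a00; little→ 00 2a

cb c4 00 22 f6 3f 00 2a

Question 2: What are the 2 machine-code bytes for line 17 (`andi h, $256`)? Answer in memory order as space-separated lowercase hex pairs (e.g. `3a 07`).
line 17 (andi): pack op=0xe:4|rd=5:3|imm=256:9 = 0xeb00; little→ 00 eb

00 eb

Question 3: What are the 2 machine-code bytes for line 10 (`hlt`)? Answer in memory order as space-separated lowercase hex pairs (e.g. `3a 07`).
line 10 (hlt): pack op=0xd:4|pad=0:12 = 0xd000; little→ 00 d0

00 d0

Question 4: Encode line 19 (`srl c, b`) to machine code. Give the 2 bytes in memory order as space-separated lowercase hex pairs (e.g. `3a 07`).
19. srl fields op=0x7:4|rd=2:3|rs=1:3|pad=0:6 → word 7440h → 40 74

40 74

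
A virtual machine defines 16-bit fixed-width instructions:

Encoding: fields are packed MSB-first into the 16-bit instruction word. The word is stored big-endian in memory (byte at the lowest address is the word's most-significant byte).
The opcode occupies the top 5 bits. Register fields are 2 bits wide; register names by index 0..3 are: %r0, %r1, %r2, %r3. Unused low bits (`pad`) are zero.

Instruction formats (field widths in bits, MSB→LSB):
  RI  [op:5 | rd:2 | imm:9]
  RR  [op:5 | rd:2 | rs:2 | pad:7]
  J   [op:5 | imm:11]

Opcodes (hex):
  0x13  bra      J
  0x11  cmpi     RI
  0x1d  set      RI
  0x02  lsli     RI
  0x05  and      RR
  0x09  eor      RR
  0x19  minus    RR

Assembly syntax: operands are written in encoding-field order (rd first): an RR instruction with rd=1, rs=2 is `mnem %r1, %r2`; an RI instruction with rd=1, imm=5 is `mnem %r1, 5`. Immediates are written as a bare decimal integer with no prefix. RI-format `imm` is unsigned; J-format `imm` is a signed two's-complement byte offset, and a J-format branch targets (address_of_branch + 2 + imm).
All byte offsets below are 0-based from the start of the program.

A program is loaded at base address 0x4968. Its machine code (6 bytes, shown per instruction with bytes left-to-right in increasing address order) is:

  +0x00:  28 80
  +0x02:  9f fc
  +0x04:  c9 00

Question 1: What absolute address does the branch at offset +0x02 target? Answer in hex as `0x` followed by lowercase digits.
0x4968

@+02  big-endian(9f fc) = 0x9ffc
  op=0x9ffc>>11=0x13 ⇒ bra (J)
  imm@[10:0]=0x7fc (s11→-4) ⇒ -4
  target = base 0x4968 + off 0x02 + 2 + imm -4 = 0x4968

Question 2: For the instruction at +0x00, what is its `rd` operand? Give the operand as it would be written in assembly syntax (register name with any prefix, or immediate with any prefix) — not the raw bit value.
%r0

off 0x00: read 28 80 as big → 0x2880
  op=0x2880>>11=0x5 ⇒ and (RR)
  rd: (w>>9)&0x3=0x0 → %r0
  rs: (w>>7)&0x3=0x1 → %r1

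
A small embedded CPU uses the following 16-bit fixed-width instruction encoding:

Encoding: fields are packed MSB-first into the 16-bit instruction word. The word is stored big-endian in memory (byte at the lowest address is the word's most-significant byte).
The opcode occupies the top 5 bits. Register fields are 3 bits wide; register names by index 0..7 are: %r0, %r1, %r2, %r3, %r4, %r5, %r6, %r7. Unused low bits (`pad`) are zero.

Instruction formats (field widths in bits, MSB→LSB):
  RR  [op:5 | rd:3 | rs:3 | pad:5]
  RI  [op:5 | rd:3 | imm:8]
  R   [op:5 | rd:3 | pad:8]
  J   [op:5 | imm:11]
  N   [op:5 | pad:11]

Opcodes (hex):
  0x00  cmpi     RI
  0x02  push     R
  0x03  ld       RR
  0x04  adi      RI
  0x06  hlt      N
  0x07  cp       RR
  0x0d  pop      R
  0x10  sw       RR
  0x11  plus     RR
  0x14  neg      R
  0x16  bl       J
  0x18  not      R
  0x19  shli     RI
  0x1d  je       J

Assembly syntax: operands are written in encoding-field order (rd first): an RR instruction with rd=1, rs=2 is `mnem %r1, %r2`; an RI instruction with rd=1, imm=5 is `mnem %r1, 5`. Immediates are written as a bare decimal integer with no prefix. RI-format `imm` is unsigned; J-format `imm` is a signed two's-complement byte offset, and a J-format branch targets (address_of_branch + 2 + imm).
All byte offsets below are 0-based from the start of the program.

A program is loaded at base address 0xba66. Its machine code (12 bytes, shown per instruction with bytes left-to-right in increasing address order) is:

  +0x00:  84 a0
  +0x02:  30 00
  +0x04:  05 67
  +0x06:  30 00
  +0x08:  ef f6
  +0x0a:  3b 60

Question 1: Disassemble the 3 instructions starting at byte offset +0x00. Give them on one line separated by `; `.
sw %r4, %r5; hlt; cmpi %r5, 103

off 0x00: read 84 a0 as big → 0x84a0
  top 5b → 0x10 → sw [RR]
  rd@[10:8]=0x4 ⇒ %r4
  rs@[7:5]=0x5 ⇒ %r5
off 0x02: read 30 00 as big → 0x3000
  top 5b → 0x6 → hlt [N]
off 0x04: read 05 67 as big → 0x0567
  top 5b → 0x0 → cmpi [RI]
  rd@[10:8]=0x5 ⇒ %r5
  imm@[7:0]=0x67 ⇒ 103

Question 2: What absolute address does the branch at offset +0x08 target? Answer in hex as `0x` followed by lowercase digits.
0xba66

+0x08: ef f6 ⇒ word 0xeff6 (big)
  op=0xeff6>>11=0x1d ⇒ je (J)
  imm@[10:0]=0x7f6 (s11→-10) ⇒ -10
  target = base 0xba66 + off 0x08 + 2 + imm -10 = 0xba66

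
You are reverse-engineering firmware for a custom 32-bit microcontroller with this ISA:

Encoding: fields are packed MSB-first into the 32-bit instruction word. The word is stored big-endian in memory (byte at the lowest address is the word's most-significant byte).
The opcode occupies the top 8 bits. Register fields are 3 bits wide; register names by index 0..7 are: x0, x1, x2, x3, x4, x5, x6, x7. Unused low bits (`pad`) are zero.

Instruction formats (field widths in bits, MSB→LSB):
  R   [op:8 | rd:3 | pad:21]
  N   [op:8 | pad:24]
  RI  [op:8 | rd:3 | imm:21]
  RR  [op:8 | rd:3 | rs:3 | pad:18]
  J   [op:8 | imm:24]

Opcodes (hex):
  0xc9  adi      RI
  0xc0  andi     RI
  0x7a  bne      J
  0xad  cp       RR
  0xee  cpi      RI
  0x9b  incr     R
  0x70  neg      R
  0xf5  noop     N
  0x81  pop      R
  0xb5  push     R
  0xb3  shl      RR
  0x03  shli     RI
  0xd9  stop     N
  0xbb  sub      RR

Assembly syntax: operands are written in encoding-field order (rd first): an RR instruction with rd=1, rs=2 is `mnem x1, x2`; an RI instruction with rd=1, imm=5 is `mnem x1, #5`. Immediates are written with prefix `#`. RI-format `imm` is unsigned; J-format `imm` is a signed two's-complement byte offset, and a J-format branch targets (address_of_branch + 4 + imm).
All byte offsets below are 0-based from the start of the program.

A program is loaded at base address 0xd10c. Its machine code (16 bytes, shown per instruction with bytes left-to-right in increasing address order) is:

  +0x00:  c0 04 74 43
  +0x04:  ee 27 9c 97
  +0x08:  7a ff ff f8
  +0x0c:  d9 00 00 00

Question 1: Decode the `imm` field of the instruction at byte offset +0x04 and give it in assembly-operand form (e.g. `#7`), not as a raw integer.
#498839

[04] ee 27 9c 97 → 0xee279c97
  top 8b → 0xee → cpi [RI]
  rd@[23:21]=0x1 ⇒ x1
  imm@[20:0]=0x79c97 ⇒ #498839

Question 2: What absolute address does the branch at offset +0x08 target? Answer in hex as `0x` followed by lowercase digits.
0xd110

[08] 7a ff ff f8 → 0x7afffff8
  op=0x7afffff8>>24=0x7a ⇒ bne (J)
  imm@[23:0]=0xfffff8 (s24→-8) ⇒ #-8
  target = base 0xd10c + off 0x08 + 4 + imm -8 = 0xd110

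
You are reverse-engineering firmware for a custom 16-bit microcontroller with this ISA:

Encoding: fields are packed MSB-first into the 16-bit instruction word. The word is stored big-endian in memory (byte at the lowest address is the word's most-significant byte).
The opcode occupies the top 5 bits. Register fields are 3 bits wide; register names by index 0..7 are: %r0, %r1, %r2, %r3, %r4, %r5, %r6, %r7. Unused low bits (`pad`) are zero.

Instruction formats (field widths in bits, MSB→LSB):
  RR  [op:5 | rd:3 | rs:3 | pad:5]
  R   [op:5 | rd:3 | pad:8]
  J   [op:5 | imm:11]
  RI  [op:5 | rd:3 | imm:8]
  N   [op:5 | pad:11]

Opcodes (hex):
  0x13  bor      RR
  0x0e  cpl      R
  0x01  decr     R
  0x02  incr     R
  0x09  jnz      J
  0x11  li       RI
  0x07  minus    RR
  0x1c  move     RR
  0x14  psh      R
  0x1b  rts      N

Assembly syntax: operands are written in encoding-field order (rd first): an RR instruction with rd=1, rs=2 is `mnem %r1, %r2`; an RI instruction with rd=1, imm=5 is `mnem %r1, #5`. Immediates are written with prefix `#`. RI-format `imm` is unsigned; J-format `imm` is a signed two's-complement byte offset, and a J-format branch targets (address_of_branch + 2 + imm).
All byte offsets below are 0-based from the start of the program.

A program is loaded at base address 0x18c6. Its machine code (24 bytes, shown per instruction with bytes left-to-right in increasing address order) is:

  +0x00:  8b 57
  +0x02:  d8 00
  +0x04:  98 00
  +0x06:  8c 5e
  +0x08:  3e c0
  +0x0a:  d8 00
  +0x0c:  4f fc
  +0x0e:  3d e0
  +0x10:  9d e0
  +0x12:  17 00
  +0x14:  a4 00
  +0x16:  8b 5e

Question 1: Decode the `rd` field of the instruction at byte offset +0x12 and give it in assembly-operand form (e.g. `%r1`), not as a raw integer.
%r7

+0x12: 17 00 ⇒ word 0x1700 (big)
  top 5b → 0x2 → incr [R]
  rd@[10:8]=0x7 ⇒ %r7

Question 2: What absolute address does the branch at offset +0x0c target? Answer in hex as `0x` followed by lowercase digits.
0x18d0

+0x0c: 4f fc ⇒ word 0x4ffc (big)
  top 5b → 0x9 → jnz [J]
  imm: (w>>0)&0x7ff=0x7fc (s11→-4) → #-4
  target = base 0x18c6 + off 0x0c + 2 + imm -4 = 0x18d0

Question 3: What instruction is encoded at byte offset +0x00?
off 0x00: read 8b 57 as big → 0x8b57
  op=0x8b57>>11=0x11 ⇒ li (RI)
  rd@[10:8]=0x3 ⇒ %r3
  imm@[7:0]=0x57 ⇒ #87

li %r3, #87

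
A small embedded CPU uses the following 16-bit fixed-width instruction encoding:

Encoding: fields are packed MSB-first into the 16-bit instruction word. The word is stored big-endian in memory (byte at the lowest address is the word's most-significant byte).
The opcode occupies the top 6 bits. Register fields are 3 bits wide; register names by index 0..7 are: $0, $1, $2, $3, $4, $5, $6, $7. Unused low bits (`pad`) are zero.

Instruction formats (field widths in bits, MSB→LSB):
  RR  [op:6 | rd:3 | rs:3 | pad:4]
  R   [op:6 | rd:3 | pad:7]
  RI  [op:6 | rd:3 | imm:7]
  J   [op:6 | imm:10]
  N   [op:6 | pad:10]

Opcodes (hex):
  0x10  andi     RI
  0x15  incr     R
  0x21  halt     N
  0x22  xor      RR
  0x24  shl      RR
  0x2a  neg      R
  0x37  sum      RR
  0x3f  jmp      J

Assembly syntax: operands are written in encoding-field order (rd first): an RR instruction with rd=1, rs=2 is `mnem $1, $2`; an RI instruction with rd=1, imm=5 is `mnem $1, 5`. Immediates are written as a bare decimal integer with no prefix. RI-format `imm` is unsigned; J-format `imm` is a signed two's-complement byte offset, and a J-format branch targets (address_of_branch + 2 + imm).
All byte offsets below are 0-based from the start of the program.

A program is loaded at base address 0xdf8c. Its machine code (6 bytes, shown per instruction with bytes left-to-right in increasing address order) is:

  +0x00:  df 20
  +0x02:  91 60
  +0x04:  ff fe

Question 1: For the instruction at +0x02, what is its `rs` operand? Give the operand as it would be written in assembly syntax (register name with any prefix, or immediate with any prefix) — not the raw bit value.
@+02  big-endian(91 60) = 0x9160
  top 6b → 0x24 → shl [RR]
  rd@[9:7]=0x2 ⇒ $2
  rs@[6:4]=0x6 ⇒ $6

$6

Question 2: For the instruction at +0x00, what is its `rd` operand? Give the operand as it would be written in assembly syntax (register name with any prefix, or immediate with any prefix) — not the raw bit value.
$6

@+00  big-endian(df 20) = 0xdf20
  op=0xdf20>>10=0x37 ⇒ sum (RR)
  rd@[9:7]=0x6 ⇒ $6
  rs@[6:4]=0x2 ⇒ $2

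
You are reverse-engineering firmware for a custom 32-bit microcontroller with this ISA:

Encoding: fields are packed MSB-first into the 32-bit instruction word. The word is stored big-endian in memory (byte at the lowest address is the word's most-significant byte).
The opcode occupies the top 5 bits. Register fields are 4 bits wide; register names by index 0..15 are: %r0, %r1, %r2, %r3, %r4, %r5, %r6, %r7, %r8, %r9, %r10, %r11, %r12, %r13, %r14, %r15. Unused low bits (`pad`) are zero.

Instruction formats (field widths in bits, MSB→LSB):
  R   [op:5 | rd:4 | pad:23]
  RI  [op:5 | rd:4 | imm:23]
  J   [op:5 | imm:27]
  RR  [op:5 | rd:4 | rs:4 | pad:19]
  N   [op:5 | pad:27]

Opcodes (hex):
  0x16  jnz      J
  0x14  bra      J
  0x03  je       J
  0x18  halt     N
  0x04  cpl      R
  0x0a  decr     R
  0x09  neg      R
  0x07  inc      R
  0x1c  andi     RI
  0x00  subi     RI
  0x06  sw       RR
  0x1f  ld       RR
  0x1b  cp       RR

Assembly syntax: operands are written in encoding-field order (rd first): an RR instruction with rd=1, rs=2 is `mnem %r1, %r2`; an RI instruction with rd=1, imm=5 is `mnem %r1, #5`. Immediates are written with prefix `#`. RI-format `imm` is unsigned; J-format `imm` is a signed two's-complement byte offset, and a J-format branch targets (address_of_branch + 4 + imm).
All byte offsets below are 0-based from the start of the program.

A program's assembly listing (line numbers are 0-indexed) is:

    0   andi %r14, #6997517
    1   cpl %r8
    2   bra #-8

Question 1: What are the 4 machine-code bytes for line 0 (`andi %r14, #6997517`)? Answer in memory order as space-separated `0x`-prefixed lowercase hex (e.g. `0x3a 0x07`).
0. andi fields op=0x1c:5|rd=14:4|imm=6997517:23 → word e76ac60dh → e7 6a c6 0d

0xe7 0x6a 0xc6 0x0d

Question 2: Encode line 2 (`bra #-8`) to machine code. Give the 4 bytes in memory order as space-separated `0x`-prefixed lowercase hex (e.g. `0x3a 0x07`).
line 2 (bra): pack op=0x14:5|imm=-8:27 = 0xa7fffff8; big→ a7 ff ff f8

0xa7 0xff 0xff 0xf8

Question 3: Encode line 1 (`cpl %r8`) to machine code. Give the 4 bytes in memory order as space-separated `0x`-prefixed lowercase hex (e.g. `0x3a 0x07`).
L1: cpl op=0x4:5|rd=8:4|pad=0:23 ⇒ 0x24000000 ⇒ big 24 00 00 00

0x24 0x00 0x00 0x00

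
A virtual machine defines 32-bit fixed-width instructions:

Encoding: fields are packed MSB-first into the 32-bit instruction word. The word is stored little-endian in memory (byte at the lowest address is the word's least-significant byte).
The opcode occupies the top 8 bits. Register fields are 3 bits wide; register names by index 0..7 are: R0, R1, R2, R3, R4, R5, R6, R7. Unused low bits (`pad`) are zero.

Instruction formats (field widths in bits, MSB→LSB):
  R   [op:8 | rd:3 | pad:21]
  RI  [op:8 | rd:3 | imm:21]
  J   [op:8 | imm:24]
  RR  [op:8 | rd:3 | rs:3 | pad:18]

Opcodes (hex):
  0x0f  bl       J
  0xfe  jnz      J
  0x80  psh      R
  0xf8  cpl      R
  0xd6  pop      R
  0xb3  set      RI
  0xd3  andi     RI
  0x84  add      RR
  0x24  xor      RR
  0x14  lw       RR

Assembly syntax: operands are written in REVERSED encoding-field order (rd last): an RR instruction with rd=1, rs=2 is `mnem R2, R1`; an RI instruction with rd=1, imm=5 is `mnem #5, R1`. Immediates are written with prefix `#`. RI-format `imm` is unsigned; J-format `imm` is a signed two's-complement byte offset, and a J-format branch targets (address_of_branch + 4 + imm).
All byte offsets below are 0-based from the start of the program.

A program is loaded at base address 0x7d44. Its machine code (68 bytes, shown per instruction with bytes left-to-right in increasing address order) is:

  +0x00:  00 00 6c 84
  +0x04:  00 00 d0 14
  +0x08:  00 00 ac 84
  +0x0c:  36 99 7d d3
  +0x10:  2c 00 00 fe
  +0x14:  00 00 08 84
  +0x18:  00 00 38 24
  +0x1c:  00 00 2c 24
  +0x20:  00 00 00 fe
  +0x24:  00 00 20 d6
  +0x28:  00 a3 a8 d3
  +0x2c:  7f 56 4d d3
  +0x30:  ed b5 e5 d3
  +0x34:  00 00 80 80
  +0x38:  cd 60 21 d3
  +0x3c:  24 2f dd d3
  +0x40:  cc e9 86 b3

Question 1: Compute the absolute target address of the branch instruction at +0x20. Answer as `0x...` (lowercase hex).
off 0x20: read 00 00 00 fe as little → 0xfe000000
  opcode bits[31:24]=0xfe: jnz/J
  imm@[23:0]=0x0 ⇒ #0
  target = base 0x7d44 + off 0x20 + 4 + imm 0 = 0x7d68

0x7d68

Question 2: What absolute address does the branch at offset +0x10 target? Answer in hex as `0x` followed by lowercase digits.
[10] 2c 00 00 fe → 0xfe00002c
  opcode bits[31:24]=0xfe: jnz/J
  imm: (w>>0)&0xffffff=0x2c → #44
  target = base 0x7d44 + off 0x10 + 4 + imm 44 = 0x7d84

0x7d84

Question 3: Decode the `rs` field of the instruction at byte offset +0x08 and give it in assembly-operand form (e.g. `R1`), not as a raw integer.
@+08  little-endian(00 00 ac 84) = 0x84ac0000
  top 8b → 0x84 → add [RR]
  rd@[23:21]=0x5 ⇒ R5
  rs@[20:18]=0x3 ⇒ R3

R3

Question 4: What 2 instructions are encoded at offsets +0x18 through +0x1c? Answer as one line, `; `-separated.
@+18  little-endian(00 00 38 24) = 0x24380000
  opcode bits[31:24]=0x24: xor/RR
  rd: (w>>21)&0x7=0x1 → R1
  rs: (w>>18)&0x7=0x6 → R6
@+1c  little-endian(00 00 2c 24) = 0x242c0000
  opcode bits[31:24]=0x24: xor/RR
  rd: (w>>21)&0x7=0x1 → R1
  rs: (w>>18)&0x7=0x3 → R3

xor R6, R1; xor R3, R1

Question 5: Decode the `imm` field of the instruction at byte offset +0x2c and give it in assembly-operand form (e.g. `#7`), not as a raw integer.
[2c] 7f 56 4d d3 → 0xd34d567f
  opcode bits[31:24]=0xd3: andi/RI
  rd@[23:21]=0x2 ⇒ R2
  imm@[20:0]=0xd567f ⇒ #874111

#874111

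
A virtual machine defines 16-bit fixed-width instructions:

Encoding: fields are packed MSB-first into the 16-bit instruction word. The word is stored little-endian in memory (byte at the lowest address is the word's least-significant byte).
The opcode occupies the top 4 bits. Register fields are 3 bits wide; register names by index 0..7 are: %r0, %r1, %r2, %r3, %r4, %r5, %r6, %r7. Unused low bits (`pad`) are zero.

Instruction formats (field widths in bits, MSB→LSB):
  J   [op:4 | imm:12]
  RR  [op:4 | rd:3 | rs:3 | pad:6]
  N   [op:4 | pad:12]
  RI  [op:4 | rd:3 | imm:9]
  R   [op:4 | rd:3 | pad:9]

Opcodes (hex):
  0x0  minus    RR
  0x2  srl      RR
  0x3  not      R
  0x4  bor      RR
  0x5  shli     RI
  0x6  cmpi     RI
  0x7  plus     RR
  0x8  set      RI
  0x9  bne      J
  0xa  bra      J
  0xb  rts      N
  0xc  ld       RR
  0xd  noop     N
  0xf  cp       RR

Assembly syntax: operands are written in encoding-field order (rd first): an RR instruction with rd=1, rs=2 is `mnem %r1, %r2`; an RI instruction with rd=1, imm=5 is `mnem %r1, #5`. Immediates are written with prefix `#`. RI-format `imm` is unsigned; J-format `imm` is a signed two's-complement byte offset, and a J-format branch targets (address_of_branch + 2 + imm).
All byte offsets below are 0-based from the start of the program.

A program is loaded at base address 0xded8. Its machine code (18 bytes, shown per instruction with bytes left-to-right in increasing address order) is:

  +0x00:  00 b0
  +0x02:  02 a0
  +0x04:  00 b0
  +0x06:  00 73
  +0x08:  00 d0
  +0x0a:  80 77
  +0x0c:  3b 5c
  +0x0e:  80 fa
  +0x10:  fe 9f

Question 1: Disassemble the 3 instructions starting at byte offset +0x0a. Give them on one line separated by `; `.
+0x0a: 80 77 ⇒ word 0x7780 (little)
  opcode bits[15:12]=0x7: plus/RR
  rd@[11:9]=0x3 ⇒ %r3
  rs@[8:6]=0x6 ⇒ %r6
+0x0c: 3b 5c ⇒ word 0x5c3b (little)
  opcode bits[15:12]=0x5: shli/RI
  rd@[11:9]=0x6 ⇒ %r6
  imm@[8:0]=0x3b ⇒ #59
+0x0e: 80 fa ⇒ word 0xfa80 (little)
  opcode bits[15:12]=0xf: cp/RR
  rd@[11:9]=0x5 ⇒ %r5
  rs@[8:6]=0x2 ⇒ %r2

plus %r3, %r6; shli %r6, #59; cp %r5, %r2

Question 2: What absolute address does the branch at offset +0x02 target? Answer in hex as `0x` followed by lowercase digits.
off 0x02: read 02 a0 as little → 0xa002
  top 4b → 0xa → bra [J]
  imm@[11:0]=0x2 ⇒ #2
  target = base 0xded8 + off 0x02 + 2 + imm 2 = 0xdede

0xdede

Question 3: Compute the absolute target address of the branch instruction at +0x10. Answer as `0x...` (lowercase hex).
0xdee8

@+10  little-endian(fe 9f) = 0x9ffe
  top 4b → 0x9 → bne [J]
  [11:0] imm=4094 (s12→-2) = #-2
  target = base 0xded8 + off 0x10 + 2 + imm -2 = 0xdee8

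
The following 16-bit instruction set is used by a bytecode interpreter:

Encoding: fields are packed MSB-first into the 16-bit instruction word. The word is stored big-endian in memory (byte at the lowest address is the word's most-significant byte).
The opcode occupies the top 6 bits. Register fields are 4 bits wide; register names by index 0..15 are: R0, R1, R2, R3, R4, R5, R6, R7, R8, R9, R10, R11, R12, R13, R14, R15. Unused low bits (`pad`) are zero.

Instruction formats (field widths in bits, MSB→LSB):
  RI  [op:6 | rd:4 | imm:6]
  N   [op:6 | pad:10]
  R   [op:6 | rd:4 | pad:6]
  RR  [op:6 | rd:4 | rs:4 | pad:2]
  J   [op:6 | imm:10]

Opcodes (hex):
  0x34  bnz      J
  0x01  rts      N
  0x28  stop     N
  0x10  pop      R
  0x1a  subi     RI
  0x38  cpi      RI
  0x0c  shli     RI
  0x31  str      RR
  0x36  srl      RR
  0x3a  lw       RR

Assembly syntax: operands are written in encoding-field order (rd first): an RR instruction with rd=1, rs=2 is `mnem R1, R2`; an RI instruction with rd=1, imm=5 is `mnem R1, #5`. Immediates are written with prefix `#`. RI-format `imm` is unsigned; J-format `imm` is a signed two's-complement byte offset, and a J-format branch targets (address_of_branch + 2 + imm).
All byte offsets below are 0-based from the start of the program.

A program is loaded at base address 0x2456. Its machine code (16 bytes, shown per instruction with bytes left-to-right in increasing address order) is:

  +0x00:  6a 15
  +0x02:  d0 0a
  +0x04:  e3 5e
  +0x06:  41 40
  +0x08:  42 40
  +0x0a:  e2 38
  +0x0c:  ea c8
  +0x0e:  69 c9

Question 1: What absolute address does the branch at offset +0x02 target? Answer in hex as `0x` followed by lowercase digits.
0x2464

off 0x02: read d0 0a as big → 0xd00a
  op=0xd00a>>10=0x34 ⇒ bnz (J)
  [9:0] imm=10 = #10
  target = base 0x2456 + off 0x02 + 2 + imm 10 = 0x2464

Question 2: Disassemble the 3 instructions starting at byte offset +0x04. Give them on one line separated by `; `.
[04] e3 5e → 0xe35e
  op=0xe35e>>10=0x38 ⇒ cpi (RI)
  rd@[9:6]=0xd ⇒ R13
  imm@[5:0]=0x1e ⇒ #30
[06] 41 40 → 0x4140
  op=0x4140>>10=0x10 ⇒ pop (R)
  rd@[9:6]=0x5 ⇒ R5
[08] 42 40 → 0x4240
  op=0x4240>>10=0x10 ⇒ pop (R)
  rd@[9:6]=0x9 ⇒ R9

cpi R13, #30; pop R5; pop R9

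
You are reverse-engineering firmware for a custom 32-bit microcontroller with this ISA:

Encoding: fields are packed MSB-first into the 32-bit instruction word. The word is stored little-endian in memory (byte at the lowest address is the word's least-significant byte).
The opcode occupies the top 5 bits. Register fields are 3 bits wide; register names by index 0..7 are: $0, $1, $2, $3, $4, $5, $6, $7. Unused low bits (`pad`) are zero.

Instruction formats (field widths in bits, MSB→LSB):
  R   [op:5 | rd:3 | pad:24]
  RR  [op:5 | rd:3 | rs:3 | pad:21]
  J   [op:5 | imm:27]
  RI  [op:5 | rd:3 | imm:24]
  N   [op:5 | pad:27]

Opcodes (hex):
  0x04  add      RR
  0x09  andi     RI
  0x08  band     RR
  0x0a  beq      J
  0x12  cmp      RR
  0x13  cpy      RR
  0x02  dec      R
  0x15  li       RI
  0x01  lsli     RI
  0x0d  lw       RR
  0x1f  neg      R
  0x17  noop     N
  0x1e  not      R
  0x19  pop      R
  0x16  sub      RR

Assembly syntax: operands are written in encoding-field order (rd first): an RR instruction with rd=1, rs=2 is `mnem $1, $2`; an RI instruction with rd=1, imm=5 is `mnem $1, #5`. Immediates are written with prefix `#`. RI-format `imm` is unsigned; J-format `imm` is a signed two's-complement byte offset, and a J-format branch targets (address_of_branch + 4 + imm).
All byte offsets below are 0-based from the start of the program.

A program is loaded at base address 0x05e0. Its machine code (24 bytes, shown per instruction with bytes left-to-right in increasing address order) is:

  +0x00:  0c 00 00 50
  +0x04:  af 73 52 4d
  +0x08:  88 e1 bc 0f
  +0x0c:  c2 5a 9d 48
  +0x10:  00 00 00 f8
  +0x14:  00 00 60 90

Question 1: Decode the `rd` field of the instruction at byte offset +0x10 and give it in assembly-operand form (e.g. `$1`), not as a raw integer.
@+10  little-endian(00 00 00 f8) = 0xf8000000
  op=0xf8000000>>27=0x1f ⇒ neg (R)
  [26:24] rd=0 = $0

$0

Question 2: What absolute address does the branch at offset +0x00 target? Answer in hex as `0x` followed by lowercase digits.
0x05f0

off 0x00: read 0c 00 00 50 as little → 0x5000000c
  top 5b → 0xa → beq [J]
  imm: (w>>0)&0x7ffffff=0xc → #12
  target = base 0x05e0 + off 0x00 + 4 + imm 12 = 0x05f0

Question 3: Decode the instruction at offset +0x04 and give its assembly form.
+0x04: af 73 52 4d ⇒ word 0x4d5273af (little)
  op=0x4d5273af>>27=0x9 ⇒ andi (RI)
  [26:24] rd=5 = $5
  [23:0] imm=5403567 = #5403567

andi $5, #5403567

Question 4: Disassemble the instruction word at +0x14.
@+14  little-endian(00 00 60 90) = 0x90600000
  opcode bits[31:27]=0x12: cmp/RR
  rd: (w>>24)&0x7=0x0 → $0
  rs: (w>>21)&0x7=0x3 → $3

cmp $0, $3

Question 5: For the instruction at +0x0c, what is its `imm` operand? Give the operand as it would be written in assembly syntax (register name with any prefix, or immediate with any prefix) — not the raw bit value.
#10312386

off 0x0c: read c2 5a 9d 48 as little → 0x489d5ac2
  op=0x489d5ac2>>27=0x9 ⇒ andi (RI)
  rd@[26:24]=0x0 ⇒ $0
  imm@[23:0]=0x9d5ac2 ⇒ #10312386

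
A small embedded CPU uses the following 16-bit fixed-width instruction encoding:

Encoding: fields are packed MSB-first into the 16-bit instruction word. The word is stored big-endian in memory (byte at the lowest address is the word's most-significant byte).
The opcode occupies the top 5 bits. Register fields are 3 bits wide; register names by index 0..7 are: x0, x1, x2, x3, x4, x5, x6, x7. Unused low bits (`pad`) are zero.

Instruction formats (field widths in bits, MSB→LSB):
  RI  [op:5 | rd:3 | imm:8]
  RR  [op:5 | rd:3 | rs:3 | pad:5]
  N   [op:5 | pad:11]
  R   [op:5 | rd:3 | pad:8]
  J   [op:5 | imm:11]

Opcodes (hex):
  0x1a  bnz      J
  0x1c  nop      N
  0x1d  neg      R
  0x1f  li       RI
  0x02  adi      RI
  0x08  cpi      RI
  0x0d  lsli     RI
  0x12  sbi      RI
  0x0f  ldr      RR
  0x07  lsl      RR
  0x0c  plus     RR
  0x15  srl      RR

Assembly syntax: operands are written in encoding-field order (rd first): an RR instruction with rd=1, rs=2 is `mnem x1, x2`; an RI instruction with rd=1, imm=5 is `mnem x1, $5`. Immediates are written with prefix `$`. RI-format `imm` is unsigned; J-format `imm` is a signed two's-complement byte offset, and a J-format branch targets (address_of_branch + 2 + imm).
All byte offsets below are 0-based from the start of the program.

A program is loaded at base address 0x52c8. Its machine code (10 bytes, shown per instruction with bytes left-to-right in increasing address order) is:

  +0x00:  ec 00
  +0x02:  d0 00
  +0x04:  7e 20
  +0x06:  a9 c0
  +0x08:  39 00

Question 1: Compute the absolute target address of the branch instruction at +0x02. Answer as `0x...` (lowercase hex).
0x52cc

off 0x02: read d0 00 as big → 0xd000
  opcode bits[15:11]=0x1a: bnz/J
  imm@[10:0]=0x0 ⇒ $0
  target = base 0x52c8 + off 0x02 + 2 + imm 0 = 0x52cc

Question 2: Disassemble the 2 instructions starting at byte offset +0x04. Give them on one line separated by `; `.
[04] 7e 20 → 0x7e20
  op=0x7e20>>11=0xf ⇒ ldr (RR)
  rd: (w>>8)&0x7=0x6 → x6
  rs: (w>>5)&0x7=0x1 → x1
[06] a9 c0 → 0xa9c0
  op=0xa9c0>>11=0x15 ⇒ srl (RR)
  rd: (w>>8)&0x7=0x1 → x1
  rs: (w>>5)&0x7=0x6 → x6

ldr x6, x1; srl x1, x6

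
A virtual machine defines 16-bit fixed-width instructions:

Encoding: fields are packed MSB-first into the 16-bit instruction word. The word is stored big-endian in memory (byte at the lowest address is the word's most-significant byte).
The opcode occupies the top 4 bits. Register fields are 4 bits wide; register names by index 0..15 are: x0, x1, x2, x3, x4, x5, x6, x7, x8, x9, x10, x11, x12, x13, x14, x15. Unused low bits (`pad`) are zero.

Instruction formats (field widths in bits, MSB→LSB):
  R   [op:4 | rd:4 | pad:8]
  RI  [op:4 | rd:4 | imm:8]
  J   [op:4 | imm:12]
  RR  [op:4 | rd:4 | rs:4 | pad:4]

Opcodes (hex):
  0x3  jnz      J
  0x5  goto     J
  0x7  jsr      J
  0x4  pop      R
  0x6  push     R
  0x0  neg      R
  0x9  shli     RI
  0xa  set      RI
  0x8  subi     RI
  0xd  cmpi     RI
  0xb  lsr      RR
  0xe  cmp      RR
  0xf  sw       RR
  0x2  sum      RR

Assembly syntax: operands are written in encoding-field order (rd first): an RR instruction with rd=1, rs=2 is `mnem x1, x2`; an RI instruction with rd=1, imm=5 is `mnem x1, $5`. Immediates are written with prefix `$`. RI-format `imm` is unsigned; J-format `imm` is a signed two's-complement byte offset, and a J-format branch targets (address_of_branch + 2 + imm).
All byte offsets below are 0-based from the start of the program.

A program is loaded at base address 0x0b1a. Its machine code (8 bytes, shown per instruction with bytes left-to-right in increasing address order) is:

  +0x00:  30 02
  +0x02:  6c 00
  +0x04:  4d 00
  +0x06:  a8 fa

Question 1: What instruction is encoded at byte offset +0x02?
push x12

+0x02: 6c 00 ⇒ word 0x6c00 (big)
  op=0x6c00>>12=0x6 ⇒ push (R)
  rd@[11:8]=0xc ⇒ x12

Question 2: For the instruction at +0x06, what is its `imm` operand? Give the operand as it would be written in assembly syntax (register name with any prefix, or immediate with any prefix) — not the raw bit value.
$250

off 0x06: read a8 fa as big → 0xa8fa
  top 4b → 0xa → set [RI]
  [11:8] rd=8 = x8
  [7:0] imm=250 = $250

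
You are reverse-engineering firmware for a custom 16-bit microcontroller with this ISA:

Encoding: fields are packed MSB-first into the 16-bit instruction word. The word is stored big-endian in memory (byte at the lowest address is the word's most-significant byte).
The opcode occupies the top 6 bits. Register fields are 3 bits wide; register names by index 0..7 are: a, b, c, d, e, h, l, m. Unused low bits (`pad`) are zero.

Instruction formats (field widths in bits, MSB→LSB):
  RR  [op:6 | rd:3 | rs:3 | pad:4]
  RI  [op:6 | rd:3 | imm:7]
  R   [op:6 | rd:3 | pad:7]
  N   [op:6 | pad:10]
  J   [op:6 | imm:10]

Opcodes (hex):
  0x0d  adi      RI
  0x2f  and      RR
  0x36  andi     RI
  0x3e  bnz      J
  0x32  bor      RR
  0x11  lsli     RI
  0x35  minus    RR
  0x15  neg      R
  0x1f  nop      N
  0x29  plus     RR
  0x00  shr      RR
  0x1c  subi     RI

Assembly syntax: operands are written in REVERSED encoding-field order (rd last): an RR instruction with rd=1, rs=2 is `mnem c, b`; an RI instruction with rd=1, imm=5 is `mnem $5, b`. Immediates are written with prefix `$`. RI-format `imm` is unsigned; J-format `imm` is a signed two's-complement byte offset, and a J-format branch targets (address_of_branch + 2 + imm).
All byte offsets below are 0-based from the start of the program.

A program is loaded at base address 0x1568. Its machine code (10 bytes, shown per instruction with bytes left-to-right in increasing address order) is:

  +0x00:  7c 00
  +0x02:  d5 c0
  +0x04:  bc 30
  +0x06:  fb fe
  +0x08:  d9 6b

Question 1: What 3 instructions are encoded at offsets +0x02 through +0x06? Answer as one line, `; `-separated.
minus e, d; and d, a; bnz $-2

[02] d5 c0 → 0xd5c0
  op=0xd5c0>>10=0x35 ⇒ minus (RR)
  rd: (w>>7)&0x7=0x3 → d
  rs: (w>>4)&0x7=0x4 → e
[04] bc 30 → 0xbc30
  op=0xbc30>>10=0x2f ⇒ and (RR)
  rd: (w>>7)&0x7=0x0 → a
  rs: (w>>4)&0x7=0x3 → d
[06] fb fe → 0xfbfe
  op=0xfbfe>>10=0x3e ⇒ bnz (J)
  imm: (w>>0)&0x3ff=0x3fe (s10→-2) → $-2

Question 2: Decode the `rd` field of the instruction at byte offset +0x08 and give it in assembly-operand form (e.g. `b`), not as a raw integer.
+0x08: d9 6b ⇒ word 0xd96b (big)
  op=0xd96b>>10=0x36 ⇒ andi (RI)
  rd: (w>>7)&0x7=0x2 → c
  imm: (w>>0)&0x7f=0x6b → $107

c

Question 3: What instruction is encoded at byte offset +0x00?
@+00  big-endian(7c 00) = 0x7c00
  opcode bits[15:10]=0x1f: nop/N

nop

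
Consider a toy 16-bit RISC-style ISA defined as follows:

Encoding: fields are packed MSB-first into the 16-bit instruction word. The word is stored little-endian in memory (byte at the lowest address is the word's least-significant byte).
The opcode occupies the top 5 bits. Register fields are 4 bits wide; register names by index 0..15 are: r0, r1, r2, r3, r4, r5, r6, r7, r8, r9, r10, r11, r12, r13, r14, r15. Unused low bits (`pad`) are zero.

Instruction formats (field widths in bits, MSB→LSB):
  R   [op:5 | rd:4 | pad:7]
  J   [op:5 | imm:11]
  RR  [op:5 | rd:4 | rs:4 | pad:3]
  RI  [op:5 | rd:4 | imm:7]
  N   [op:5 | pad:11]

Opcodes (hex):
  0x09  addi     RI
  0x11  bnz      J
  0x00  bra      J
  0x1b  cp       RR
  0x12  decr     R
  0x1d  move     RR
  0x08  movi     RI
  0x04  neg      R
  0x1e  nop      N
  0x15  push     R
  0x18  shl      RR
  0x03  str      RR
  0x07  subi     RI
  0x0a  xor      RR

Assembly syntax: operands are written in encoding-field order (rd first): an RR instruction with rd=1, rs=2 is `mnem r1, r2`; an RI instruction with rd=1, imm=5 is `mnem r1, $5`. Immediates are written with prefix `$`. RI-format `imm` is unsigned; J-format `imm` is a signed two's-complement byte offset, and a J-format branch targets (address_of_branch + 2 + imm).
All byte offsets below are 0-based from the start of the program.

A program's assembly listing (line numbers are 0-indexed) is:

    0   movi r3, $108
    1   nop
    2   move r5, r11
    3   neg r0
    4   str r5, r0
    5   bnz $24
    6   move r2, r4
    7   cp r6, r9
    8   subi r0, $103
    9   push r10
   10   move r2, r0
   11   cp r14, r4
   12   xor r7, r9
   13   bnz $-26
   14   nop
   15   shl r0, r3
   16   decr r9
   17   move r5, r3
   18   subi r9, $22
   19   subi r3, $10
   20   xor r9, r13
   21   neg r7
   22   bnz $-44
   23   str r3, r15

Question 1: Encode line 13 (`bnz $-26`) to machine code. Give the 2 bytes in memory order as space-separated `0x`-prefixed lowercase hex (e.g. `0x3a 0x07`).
0xe6 0x8f

13. bnz fields op=0x11:5|imm=-26:11 → word 8fe6h → e6 8f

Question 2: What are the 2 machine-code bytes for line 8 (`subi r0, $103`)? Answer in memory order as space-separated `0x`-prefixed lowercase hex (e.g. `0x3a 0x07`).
0x67 0x38

8. subi fields op=0x7:5|rd=0:4|imm=103:7 → word 3867h → 67 38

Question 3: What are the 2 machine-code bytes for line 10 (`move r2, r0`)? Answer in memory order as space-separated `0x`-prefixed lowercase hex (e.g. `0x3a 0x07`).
L10: move op=0x1d:5|rd=2:4|rs=0:4|pad=0:3 ⇒ 0xe900 ⇒ little 00 e9

0x00 0xe9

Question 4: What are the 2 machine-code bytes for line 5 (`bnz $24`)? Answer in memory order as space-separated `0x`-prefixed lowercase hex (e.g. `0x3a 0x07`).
L5: bnz op=0x11:5|imm=24:11 ⇒ 0x8818 ⇒ little 18 88

0x18 0x88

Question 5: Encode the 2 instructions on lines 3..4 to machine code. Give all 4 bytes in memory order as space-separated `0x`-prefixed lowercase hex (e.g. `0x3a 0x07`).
L3: neg op=0x4:5|rd=0:4|pad=0:7 ⇒ 0x2000 ⇒ little 00 20
L4: str op=0x3:5|rd=5:4|rs=0:4|pad=0:3 ⇒ 0x1a80 ⇒ little 80 1a

0x00 0x20 0x80 0x1a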